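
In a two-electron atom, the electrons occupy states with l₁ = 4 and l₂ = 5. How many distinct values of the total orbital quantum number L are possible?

Angular momentum addition gives L = |l₁ − l₂|, …, l₁ + l₂.
So L can be 1, 2, 3, 4, 5, 6, 7, 8, 9.
That is 9 values.

9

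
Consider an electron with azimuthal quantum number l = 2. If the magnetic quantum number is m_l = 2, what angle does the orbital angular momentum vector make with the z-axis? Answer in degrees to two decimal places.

θ ≈ 35.26°

|L| = √(l(l+1)) ℏ = √6 ℏ.
L_z = m_l ℏ = 2ℏ.
cos θ = L_z/|L| = 2/√6, so θ ≈ 35.26°.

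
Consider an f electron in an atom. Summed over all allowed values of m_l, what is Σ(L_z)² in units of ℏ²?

Σ(L_z)² = 28 ℏ²

The letter f corresponds to l = 3.
m_l ∈ {-3, -2, -1, 0, 1, 2, 3}.
Σ m_l² = 2·(1 + 4 + 9) = 28.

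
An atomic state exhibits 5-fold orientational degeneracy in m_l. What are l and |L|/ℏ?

Since there are 2l+1 = 5 values of m_l, l = 2.
|L| = ℏ√(l(l+1)) = ℏ√(2·3) = √6 ℏ.

l = 2, |L| = √6 ℏ ≈ 2.449ℏ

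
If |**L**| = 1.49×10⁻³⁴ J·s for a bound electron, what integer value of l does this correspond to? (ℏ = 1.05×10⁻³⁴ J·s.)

l = 1

|L|/ℏ = (1.49×10⁻³⁴)/(1.05×10⁻³⁴) ≈ 1.419.
(|L|/ℏ)² = l(l+1) ≈ 2.01 ⇒ l = 1.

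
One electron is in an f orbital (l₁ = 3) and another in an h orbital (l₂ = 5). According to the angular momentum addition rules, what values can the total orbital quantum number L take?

L = 2, 3, 4, 5, 6, 7, 8

The total orbital quantum number L ranges from |l₁ − l₂| to l₁ + l₂ in integer steps.
L ∈ {2, 3, 4, 5, 6, 7, 8}.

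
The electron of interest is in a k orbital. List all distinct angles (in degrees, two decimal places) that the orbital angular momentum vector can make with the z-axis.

A k state has l = 7.
|L|² = l(l+1)ℏ² = 56ℏ², so |L| = 2√14 ℏ.
cos θ = m_l/√56 for each m_l ∈ {-7, -6, -5, -4, -3, -2, -1, 0, 1, 2, 3, 4, 5, 6, 7}.

θ ∈ {20.70°, 36.70°, 48.08°, 57.69°, 66.37°, 74.50°, 82.32°, 90.00°, 97.68°, 105.50°, 113.63°, 122.31°, 131.92°, 143.30°, 159.30°}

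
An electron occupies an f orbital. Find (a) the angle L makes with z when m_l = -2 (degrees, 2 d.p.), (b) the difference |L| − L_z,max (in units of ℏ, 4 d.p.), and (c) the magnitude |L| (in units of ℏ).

For an f orbital, l = 3.
For m_l = -2: cos θ = -2/√12, θ ≈ 125.26°.
|L| − L_z,max = (2√3 − 3)ℏ ≈ 0.4641ℏ.
|L| = ℏ√(3·4) = 2√3 ℏ ≈ 3.464ℏ.

θ(m_l=-2) ≈ 125.26°; |L|−L_z,max ≈ 0.4641ℏ; |L| = 2√3 ℏ ≈ 3.464ℏ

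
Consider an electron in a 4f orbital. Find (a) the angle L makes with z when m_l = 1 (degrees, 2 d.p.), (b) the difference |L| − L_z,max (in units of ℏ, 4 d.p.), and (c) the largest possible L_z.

4f means n = 4, l = 3.
For m_l = 1: cos θ = 1/√12, θ ≈ 73.22°.
|L| − L_z,max = (2√3 − 3)ℏ ≈ 0.4641ℏ.
L_z,max = lℏ = 3ℏ.

θ(m_l=1) ≈ 73.22°; |L|−L_z,max ≈ 0.4641ℏ; L_z,max = 3ℏ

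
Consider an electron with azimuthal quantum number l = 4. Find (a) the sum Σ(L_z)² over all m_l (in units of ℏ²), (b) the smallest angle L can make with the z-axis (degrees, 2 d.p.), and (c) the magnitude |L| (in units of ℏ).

Σ(L_z)² = 60 ℏ²; θ_min ≈ 26.57°; |L| = 2√5 ℏ ≈ 4.472ℏ

Σ m_l² = 60, so Σ(L_z)² = 60 ℏ².
cos θ_min = 4/√20, so θ_min ≈ 26.57°.
|L| = ℏ√(4·5) = 2√5 ℏ ≈ 4.472ℏ.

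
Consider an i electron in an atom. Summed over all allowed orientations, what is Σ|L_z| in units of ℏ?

An i state has l = 6.
The allowed m_l values are -6, -5, -4, -3, -2, -1, 0, 1, 2, 3, 4, 5, 6.
Σ|m_l| = l(l+1) = 42.

Σ|L_z| = 42 ℏ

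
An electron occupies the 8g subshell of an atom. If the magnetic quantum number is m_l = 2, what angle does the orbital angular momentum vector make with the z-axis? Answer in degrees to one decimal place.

θ ≈ 63.4°

For 8g, l = 4.
|L| = √(l(l+1)) ℏ = 2√5 ℏ.
L_z = m_l ℏ = 2ℏ.
cos θ = L_z/|L| = 2/√20, so θ ≈ 63.4°.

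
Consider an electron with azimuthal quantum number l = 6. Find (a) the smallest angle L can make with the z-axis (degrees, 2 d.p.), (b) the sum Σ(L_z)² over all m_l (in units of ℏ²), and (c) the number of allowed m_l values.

cos θ_min = 6/√42, so θ_min ≈ 22.21°.
Σ m_l² = 182, so Σ(L_z)² = 182 ℏ².
There are 2l+1 = 13 values of m_l.

θ_min ≈ 22.21°; Σ(L_z)² = 182 ℏ²; 13 values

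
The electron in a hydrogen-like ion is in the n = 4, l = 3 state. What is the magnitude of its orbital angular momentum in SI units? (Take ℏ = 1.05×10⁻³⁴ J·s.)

|L| = ℏ√(l(l+1)) = ℏ√(3·4) = 2√3 ℏ
Numerically, |L| = 3.464 × (1.05×10⁻³⁴ J·s) = 3.64×10⁻³⁴ J·s.

|L| = 3.64×10⁻³⁴ J·s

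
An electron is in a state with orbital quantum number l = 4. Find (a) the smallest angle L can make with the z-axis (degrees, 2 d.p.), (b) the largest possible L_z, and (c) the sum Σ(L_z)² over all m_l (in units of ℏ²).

θ_min ≈ 26.57°; L_z,max = 4ℏ; Σ(L_z)² = 60 ℏ²

cos θ_min = 4/√20, so θ_min ≈ 26.57°.
L_z,max = lℏ = 4ℏ.
Σ m_l² = 60, so Σ(L_z)² = 60 ℏ².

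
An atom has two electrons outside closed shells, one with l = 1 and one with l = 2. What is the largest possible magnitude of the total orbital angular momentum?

|L_tot|_max = 2√3 ℏ ≈ 3.464ℏ

The total orbital quantum number L ranges from |l₁ − l₂| to l₁ + l₂ in integer steps.
So L can be 1, 2, 3.
The largest magnitude corresponds to L = 3: |L_tot| = ℏ√(3·4) = 2√3 ℏ.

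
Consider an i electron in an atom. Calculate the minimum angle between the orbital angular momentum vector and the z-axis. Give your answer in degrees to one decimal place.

An i state has l = 6.
|L| = √(l(l+1)) ℏ = √42 ℏ.
The smallest angle corresponds to the largest L_z, i.e. m_l = l = 6, giving L_z = 6ℏ.
cos θ_min = 6/√42, so θ_min ≈ 22.2°.

θ_min ≈ 22.2°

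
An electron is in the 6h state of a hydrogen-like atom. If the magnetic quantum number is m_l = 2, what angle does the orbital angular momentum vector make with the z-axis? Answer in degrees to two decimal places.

θ ≈ 68.58°

The 6h subshell has l = 5.
|L| = ℏ√(l(l+1)) = √30 ℏ.
L_z = m_l ℏ = 2ℏ.
cos θ = L_z/|L| = 2/√30, so θ ≈ 68.58°.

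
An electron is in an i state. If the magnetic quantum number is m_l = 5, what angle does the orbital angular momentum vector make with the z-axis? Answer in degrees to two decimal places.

For an i orbital, l = 6.
|L| = ℏ√(l(l+1)) = √42 ℏ.
L_z = m_l ℏ = 5ℏ.
cos θ = L_z/|L| = 5/√42, so θ ≈ 39.51°.

θ ≈ 39.51°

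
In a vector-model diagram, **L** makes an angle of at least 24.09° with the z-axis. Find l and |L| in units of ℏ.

cos²θ_min = l/(l+1) = 0.8334.
l = cos²θ/sin²θ ≈ 5.
Then |L| = ℏ√(5·6) = √30 ℏ.

l = 5, |L| = √30 ℏ ≈ 5.477ℏ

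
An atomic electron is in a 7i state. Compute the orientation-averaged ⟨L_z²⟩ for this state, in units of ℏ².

The 7i subshell has l = 6.
The allowed m_l values are -6, -5, -4, -3, -2, -1, 0, 1, 2, 3, 4, 5, 6.
⟨L_z²⟩ = ℏ²·(Σ m_l²)/(2l+1) = ℏ²·182/13 = 14ℏ².

⟨L_z²⟩ = 14 ℏ²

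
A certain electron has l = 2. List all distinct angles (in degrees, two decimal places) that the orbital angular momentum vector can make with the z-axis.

θ ∈ {35.26°, 65.91°, 90.00°, 114.09°, 144.74°}

|L| = ℏ√(l(l+1)) = √6 ℏ.
cos θ = m_l/√6 for each m_l ∈ {-2, -1, 0, 1, 2}.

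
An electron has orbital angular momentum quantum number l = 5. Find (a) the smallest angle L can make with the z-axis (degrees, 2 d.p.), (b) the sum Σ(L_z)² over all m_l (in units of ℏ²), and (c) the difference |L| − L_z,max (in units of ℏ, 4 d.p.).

θ_min ≈ 24.09°; Σ(L_z)² = 110 ℏ²; |L|−L_z,max ≈ 0.4772ℏ

cos θ_min = 5/√30, so θ_min ≈ 24.09°.
Σ m_l² = 110, so Σ(L_z)² = 110 ℏ².
|L| − L_z,max = (√30 − 5)ℏ ≈ 0.4772ℏ.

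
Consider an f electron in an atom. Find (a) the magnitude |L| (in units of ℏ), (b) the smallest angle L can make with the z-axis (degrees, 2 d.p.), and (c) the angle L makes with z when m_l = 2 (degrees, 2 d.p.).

|L| = 2√3 ℏ ≈ 3.464ℏ; θ_min ≈ 30.00°; θ(m_l=2) ≈ 54.74°

F corresponds to l = 3.
|L| = ℏ√(3·4) = 2√3 ℏ ≈ 3.464ℏ.
cos θ_min = 3/√12, so θ_min ≈ 30.00°.
For m_l = 2: cos θ = 2/√12, θ ≈ 54.74°.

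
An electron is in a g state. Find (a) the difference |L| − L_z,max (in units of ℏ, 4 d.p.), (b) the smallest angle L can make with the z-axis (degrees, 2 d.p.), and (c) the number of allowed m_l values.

|L|−L_z,max ≈ 0.4721ℏ; θ_min ≈ 26.57°; 9 values

For a g orbital, l = 4.
|L| − L_z,max = (2√5 − 4)ℏ ≈ 0.4721ℏ.
cos θ_min = 4/√20, so θ_min ≈ 26.57°.
There are 2l+1 = 9 values of m_l.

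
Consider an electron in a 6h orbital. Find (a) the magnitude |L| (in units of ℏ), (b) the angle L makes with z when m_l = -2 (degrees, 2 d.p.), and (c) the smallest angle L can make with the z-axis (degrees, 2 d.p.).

|L| = √30 ℏ ≈ 5.477ℏ; θ(m_l=-2) ≈ 111.42°; θ_min ≈ 24.09°

6h means n = 6, l = 5.
|L| = ℏ√(5·6) = √30 ℏ ≈ 5.477ℏ.
For m_l = -2: cos θ = -2/√30, θ ≈ 111.42°.
cos θ_min = 5/√30, so θ_min ≈ 24.09°.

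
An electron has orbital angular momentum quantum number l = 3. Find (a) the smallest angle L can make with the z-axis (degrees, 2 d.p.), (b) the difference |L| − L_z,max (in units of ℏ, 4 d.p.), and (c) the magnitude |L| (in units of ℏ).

cos θ_min = 3/√12, so θ_min ≈ 30.00°.
|L| − L_z,max = (2√3 − 3)ℏ ≈ 0.4641ℏ.
|L| = ℏ√(3·4) = 2√3 ℏ ≈ 3.464ℏ.

θ_min ≈ 30.00°; |L|−L_z,max ≈ 0.4641ℏ; |L| = 2√3 ℏ ≈ 3.464ℏ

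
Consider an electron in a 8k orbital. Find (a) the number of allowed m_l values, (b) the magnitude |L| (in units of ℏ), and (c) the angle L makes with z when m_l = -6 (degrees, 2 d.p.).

15 values; |L| = 2√14 ℏ ≈ 7.483ℏ; θ(m_l=-6) ≈ 143.30°

8k means n = 8, l = 7.
There are 2l+1 = 15 values of m_l.
|L| = ℏ√(7·8) = 2√14 ℏ ≈ 7.483ℏ.
For m_l = -6: cos θ = -6/√56, θ ≈ 143.30°.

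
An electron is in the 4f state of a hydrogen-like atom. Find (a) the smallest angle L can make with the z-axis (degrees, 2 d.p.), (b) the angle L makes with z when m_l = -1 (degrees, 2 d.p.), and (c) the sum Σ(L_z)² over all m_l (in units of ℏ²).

θ_min ≈ 30.00°; θ(m_l=-1) ≈ 106.78°; Σ(L_z)² = 28 ℏ²

The 4f subshell has l = 3.
cos θ_min = 3/√12, so θ_min ≈ 30.00°.
For m_l = -1: cos θ = -1/√12, θ ≈ 106.78°.
Σ m_l² = 28, so Σ(L_z)² = 28 ℏ².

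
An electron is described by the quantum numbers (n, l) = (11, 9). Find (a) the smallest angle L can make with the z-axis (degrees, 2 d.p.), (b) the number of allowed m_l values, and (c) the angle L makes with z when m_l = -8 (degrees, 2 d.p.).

θ_min ≈ 18.43°; 19 values; θ(m_l=-8) ≈ 147.49°

cos θ_min = 9/√90, so θ_min ≈ 18.43°.
There are 2l+1 = 19 values of m_l.
For m_l = -8: cos θ = -8/√90, θ ≈ 147.49°.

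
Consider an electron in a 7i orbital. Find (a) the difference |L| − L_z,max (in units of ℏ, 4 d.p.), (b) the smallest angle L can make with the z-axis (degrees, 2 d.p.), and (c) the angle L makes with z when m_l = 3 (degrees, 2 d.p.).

7i means n = 7, l = 6.
|L| − L_z,max = (√42 − 6)ℏ ≈ 0.4807ℏ.
cos θ_min = 6/√42, so θ_min ≈ 22.21°.
For m_l = 3: cos θ = 3/√42, θ ≈ 62.42°.

|L|−L_z,max ≈ 0.4807ℏ; θ_min ≈ 22.21°; θ(m_l=3) ≈ 62.42°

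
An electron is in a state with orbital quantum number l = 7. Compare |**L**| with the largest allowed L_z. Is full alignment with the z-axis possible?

|L| = 2√14 ℏ ≈ 7.4833ℏ, while L_z,max = lℏ = 7ℏ.
Since |L| > L_z,max, the vector can never point exactly along z; the closest it comes is θ_min = arccos(7/√56) ≈ 20.7°.

No: L_z,max = 7ℏ < |L| = 2√14 ℏ ≈ 7.483ℏ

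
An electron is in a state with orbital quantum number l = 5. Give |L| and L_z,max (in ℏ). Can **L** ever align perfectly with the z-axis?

No: L_z,max = 5ℏ < |L| = √30 ℏ ≈ 5.477ℏ

|L| = √30 ℏ ≈ 5.4772ℏ, while L_z,max = lℏ = 5ℏ.
Since |L| > L_z,max, the vector can never point exactly along z; the closest it comes is θ_min = arccos(5/√30) ≈ 24.1°.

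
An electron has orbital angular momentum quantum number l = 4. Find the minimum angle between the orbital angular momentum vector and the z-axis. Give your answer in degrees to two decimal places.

|L| = ℏ√(l(l+1)) = 2√5 ℏ.
The smallest angle corresponds to the largest L_z, i.e. m_l = l = 4, giving L_z = 4ℏ.
cos θ_min = 4/√20, so θ_min ≈ 26.57°.

θ_min ≈ 26.57°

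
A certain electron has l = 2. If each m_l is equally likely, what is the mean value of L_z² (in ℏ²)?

⟨L_z²⟩ = 2 ℏ²

The allowed m_l values are -2, -1, 0, 1, 2.
⟨L_z²⟩ = ℏ²·l(l+1)/3 = 2ℏ².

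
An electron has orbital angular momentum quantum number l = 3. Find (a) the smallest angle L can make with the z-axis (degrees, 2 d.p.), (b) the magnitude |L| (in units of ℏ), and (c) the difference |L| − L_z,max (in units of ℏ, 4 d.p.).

θ_min ≈ 30.00°; |L| = 2√3 ℏ ≈ 3.464ℏ; |L|−L_z,max ≈ 0.4641ℏ

cos θ_min = 3/√12, so θ_min ≈ 30.00°.
|L| = ℏ√(3·4) = 2√3 ℏ ≈ 3.464ℏ.
|L| − L_z,max = (2√3 − 3)ℏ ≈ 0.4641ℏ.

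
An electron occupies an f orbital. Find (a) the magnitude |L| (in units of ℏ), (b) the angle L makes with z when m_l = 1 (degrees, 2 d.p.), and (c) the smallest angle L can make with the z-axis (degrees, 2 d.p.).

|L| = 2√3 ℏ ≈ 3.464ℏ; θ(m_l=1) ≈ 73.22°; θ_min ≈ 30.00°

An f state has l = 3.
|L| = ℏ√(3·4) = 2√3 ℏ ≈ 3.464ℏ.
For m_l = 1: cos θ = 1/√12, θ ≈ 73.22°.
cos θ_min = 3/√12, so θ_min ≈ 30.00°.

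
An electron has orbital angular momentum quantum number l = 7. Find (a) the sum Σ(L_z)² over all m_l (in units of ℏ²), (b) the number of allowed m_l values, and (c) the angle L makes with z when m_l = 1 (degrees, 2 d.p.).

Σ(L_z)² = 280 ℏ²; 15 values; θ(m_l=1) ≈ 82.32°

Σ m_l² = 280, so Σ(L_z)² = 280 ℏ².
There are 2l+1 = 15 values of m_l.
For m_l = 1: cos θ = 1/√56, θ ≈ 82.32°.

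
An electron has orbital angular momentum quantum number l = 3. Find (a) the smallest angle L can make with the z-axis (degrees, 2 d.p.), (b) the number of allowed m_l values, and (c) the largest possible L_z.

cos θ_min = 3/√12, so θ_min ≈ 30.00°.
There are 2l+1 = 7 values of m_l.
L_z,max = lℏ = 3ℏ.

θ_min ≈ 30.00°; 7 values; L_z,max = 3ℏ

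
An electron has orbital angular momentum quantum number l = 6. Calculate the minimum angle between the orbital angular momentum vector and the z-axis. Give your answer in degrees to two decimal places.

θ_min ≈ 22.21°

|L|² = l(l+1)ℏ² = 42ℏ², so |L| = √42 ℏ.
The smallest angle corresponds to the largest L_z, i.e. m_l = l = 6, giving L_z = 6ℏ.
cos θ_min = 6/√42, so θ_min ≈ 22.21°.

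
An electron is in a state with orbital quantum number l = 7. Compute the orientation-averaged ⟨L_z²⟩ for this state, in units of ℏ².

⟨L_z²⟩ = 18.67 ℏ²

m_l ∈ {-7, -6, -5, -4, -3, -2, -1, 0, 1, 2, 3, 4, 5, 6, 7}.
Average of L_z² over 15 states: 280/15 ℏ² = 18.67 ℏ².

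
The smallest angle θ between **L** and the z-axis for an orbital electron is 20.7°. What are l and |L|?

cos²θ_min = l/(l+1) = 0.8751.
Solving: l = 7.
Then |L| = ℏ√(7·8) = 2√14 ℏ.

l = 7, |L| = 2√14 ℏ ≈ 7.483ℏ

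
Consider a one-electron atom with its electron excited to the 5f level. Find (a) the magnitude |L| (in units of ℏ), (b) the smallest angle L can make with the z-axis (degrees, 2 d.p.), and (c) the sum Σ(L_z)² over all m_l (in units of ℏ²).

The 5f level has l = 3.
|L| = ℏ√(3·4) = 2√3 ℏ ≈ 3.464ℏ.
cos θ_min = 3/√12, so θ_min ≈ 30.00°.
Σ m_l² = 28, so Σ(L_z)² = 28 ℏ².

|L| = 2√3 ℏ ≈ 3.464ℏ; θ_min ≈ 30.00°; Σ(L_z)² = 28 ℏ²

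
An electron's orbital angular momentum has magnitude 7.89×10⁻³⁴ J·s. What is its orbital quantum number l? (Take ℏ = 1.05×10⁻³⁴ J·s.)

l = 7

In units of ℏ, |L| ≈ 7.514.
(|L|/ℏ)² = l(l+1) ≈ 56.46 ⇒ l = 7.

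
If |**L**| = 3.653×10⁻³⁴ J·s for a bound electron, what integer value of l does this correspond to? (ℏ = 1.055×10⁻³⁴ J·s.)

l = 3

|L|/ℏ = (3.653×10⁻³⁴)/(1.055×10⁻³⁴) ≈ 3.463.
Set l(l+1) = 11.99; the integer solution is l = 3.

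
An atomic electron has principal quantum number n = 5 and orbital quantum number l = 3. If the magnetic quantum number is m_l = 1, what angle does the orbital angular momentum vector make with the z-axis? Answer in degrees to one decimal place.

θ ≈ 73.2°

|L| = √(l(l+1)) ℏ = 2√3 ℏ.
L_z = m_l ℏ = 1ℏ.
cos θ = L_z/|L| = 1/√12, so θ ≈ 73.2°.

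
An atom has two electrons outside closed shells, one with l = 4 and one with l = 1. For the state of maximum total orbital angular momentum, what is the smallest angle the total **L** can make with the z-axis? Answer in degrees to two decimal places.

θ_min ≈ 24.09°

The total orbital quantum number L ranges from |l₁ − l₂| to l₁ + l₂ in integer steps.
L ∈ {3, 4, 5}.
The maximum is L = 5, with |L_tot| = ℏ√(5·6) = √30 ℏ.
The minimum angle with z is arccos(5/√30) ≈ 24.09°.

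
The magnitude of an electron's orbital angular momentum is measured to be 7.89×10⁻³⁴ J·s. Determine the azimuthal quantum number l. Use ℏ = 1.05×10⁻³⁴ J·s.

l = 7

In units of ℏ, |L| ≈ 7.514.
Set l(l+1) = 56.46; the integer solution is l = 7.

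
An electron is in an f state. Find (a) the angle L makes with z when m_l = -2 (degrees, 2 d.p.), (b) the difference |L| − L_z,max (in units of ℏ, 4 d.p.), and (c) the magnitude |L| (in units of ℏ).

The letter f corresponds to l = 3.
For m_l = -2: cos θ = -2/√12, θ ≈ 125.26°.
|L| − L_z,max = (2√3 − 3)ℏ ≈ 0.4641ℏ.
|L| = ℏ√(3·4) = 2√3 ℏ ≈ 3.464ℏ.

θ(m_l=-2) ≈ 125.26°; |L|−L_z,max ≈ 0.4641ℏ; |L| = 2√3 ℏ ≈ 3.464ℏ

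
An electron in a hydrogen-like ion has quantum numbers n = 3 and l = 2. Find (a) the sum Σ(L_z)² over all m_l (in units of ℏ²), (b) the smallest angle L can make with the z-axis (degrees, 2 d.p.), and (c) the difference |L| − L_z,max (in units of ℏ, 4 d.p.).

Σ m_l² = 10, so Σ(L_z)² = 10 ℏ².
cos θ_min = 2/√6, so θ_min ≈ 35.26°.
|L| − L_z,max = (√6 − 2)ℏ ≈ 0.4495ℏ.

Σ(L_z)² = 10 ℏ²; θ_min ≈ 35.26°; |L|−L_z,max ≈ 0.4495ℏ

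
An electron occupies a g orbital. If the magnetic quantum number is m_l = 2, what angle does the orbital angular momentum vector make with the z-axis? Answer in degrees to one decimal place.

The letter g corresponds to l = 4.
|L|² = l(l+1)ℏ² = 20ℏ², so |L| = 2√5 ℏ.
L_z = m_l ℏ = 2ℏ.
cos θ = L_z/|L| = 2/√20, so θ ≈ 63.4°.

θ ≈ 63.4°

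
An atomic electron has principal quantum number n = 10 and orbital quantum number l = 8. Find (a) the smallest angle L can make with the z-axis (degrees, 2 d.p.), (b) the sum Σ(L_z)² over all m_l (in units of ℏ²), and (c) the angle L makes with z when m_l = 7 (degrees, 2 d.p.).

θ_min ≈ 19.47°; Σ(L_z)² = 408 ℏ²; θ(m_l=7) ≈ 34.42°

cos θ_min = 8/√72, so θ_min ≈ 19.47°.
Σ m_l² = 408, so Σ(L_z)² = 408 ℏ².
For m_l = 7: cos θ = 7/√72, θ ≈ 34.42°.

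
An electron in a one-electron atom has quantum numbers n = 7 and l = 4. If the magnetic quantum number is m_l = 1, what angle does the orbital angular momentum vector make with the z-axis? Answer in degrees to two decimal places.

θ ≈ 77.08°

|L|² = l(l+1)ℏ² = 20ℏ², so |L| = 2√5 ℏ.
L_z = m_l ℏ = 1ℏ.
cos θ = L_z/|L| = 1/√20, so θ ≈ 77.08°.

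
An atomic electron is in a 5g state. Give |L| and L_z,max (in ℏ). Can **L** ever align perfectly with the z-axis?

No: L_z,max = 4ℏ < |L| = 2√5 ℏ ≈ 4.472ℏ

For 5g, l = 4.
|L| = 2√5 ℏ ≈ 4.4721ℏ, while L_z,max = lℏ = 4ℏ.
Since |L| > L_z,max, the vector can never point exactly along z; the closest it comes is θ_min = arccos(4/√20) ≈ 26.6°.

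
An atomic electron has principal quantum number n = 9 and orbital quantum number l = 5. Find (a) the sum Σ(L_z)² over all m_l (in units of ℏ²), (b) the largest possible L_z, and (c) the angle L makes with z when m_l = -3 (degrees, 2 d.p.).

Σ m_l² = 110, so Σ(L_z)² = 110 ℏ².
L_z,max = lℏ = 5ℏ.
For m_l = -3: cos θ = -3/√30, θ ≈ 123.21°.

Σ(L_z)² = 110 ℏ²; L_z,max = 5ℏ; θ(m_l=-3) ≈ 123.21°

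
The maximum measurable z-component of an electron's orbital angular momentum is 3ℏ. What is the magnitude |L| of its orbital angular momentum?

Since max m_l = l, l = 3.
|L| = ℏ√(l(l+1)) = 2√3 ℏ.

|L| = 2√3 ℏ ≈ 3.464ℏ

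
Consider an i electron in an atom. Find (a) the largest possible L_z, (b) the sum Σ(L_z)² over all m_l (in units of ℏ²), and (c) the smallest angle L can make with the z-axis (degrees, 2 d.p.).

For an i orbital, l = 6.
L_z,max = lℏ = 6ℏ.
Σ m_l² = 182, so Σ(L_z)² = 182 ℏ².
cos θ_min = 6/√42, so θ_min ≈ 22.21°.

L_z,max = 6ℏ; Σ(L_z)² = 182 ℏ²; θ_min ≈ 22.21°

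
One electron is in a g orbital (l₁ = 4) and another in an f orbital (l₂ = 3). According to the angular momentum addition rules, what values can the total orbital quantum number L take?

Angular momentum addition gives L = |l₁ − l₂|, …, l₁ + l₂.
L ∈ {1, 2, 3, 4, 5, 6, 7}.

L = 1, 2, 3, 4, 5, 6, 7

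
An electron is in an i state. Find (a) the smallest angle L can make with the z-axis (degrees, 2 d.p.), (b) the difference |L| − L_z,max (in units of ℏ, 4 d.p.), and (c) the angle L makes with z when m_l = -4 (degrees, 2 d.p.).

θ_min ≈ 22.21°; |L|−L_z,max ≈ 0.4807ℏ; θ(m_l=-4) ≈ 128.11°

For an i orbital, l = 6.
cos θ_min = 6/√42, so θ_min ≈ 22.21°.
|L| − L_z,max = (√42 − 6)ℏ ≈ 0.4807ℏ.
For m_l = -4: cos θ = -4/√42, θ ≈ 128.11°.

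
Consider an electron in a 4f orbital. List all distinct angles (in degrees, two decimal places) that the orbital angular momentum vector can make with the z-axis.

4f means n = 4, l = 3.
|L| = ℏ√(l(l+1)) = 2√3 ℏ.
cos θ = m_l/√12 for each m_l ∈ {-3, -2, -1, 0, 1, 2, 3}.

θ ∈ {30.00°, 54.74°, 73.22°, 90.00°, 106.78°, 125.26°, 150.00°}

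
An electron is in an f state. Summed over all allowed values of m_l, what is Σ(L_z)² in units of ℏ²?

For an f orbital, l = 3.
m_l ∈ {-3, -2, -1, 0, 1, 2, 3}.
Σ m_l² = l(l+1)(2l+1)/3 = 3·4·7/3 = 28.

Σ(L_z)² = 28 ℏ²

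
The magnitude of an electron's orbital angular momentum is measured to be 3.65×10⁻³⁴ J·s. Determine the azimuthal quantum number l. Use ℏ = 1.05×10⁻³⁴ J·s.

In units of ℏ, |L| ≈ 3.476.
l(l+1) ≈ 3.476² ≈ 12.08, so l = 3.

l = 3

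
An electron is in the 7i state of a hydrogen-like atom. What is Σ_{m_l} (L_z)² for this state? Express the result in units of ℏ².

For 7i, l = 6.
m_l runs from −6 to 6, i.e. {-6, -5, -4, -3, -2, -1, 0, 1, 2, 3, 4, 5, 6}.
Summing m² from −6 to 6: Σ m_l² = 182.

Σ(L_z)² = 182 ℏ²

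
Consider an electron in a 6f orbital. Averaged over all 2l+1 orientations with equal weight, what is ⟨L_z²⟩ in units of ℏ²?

⟨L_z²⟩ = 4 ℏ²

For 6f, l = 3.
m_l runs from −3 to 3, i.e. {-3, -2, -1, 0, 1, 2, 3}.
⟨L_z²⟩ = ℏ²·(Σ m_l²)/(2l+1) = ℏ²·28/7 = 4ℏ².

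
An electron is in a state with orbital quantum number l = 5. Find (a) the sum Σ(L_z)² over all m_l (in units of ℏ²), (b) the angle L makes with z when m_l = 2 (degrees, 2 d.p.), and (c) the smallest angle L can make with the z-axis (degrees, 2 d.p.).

Σ m_l² = 110, so Σ(L_z)² = 110 ℏ².
For m_l = 2: cos θ = 2/√30, θ ≈ 68.58°.
cos θ_min = 5/√30, so θ_min ≈ 24.09°.

Σ(L_z)² = 110 ℏ²; θ(m_l=2) ≈ 68.58°; θ_min ≈ 24.09°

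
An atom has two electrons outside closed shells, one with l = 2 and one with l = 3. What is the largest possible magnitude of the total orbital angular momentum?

|L_tot|_max = √30 ℏ ≈ 5.477ℏ

The total orbital quantum number L ranges from |l₁ − l₂| to l₁ + l₂ in integer steps.
Allowed values: L = 1, 2, 3, 4, 5.
The largest magnitude corresponds to L = 5: |L_tot| = ℏ√(5·6) = √30 ℏ.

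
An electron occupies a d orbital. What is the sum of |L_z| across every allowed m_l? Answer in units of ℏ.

Σ|L_z| = 6 ℏ

For a d orbital, l = 2.
m_l runs from −2 to 2, i.e. {-2, -1, 0, 1, 2}.
Σ|m_l| = 2(1+2+…+2) = 6.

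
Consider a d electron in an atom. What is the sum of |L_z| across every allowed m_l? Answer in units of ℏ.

For a d orbital, l = 2.
The allowed m_l values are -2, -1, 0, 1, 2.
Σ|m_l| = 2(1+2+…+2) = 6.

Σ|L_z| = 6 ℏ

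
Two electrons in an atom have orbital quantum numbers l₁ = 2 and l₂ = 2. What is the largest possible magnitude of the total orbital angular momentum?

L runs from |2 − 2| = 0 to 2 + 2 = 4.
Allowed values: L = 0, 1, 2, 3, 4.
The largest magnitude corresponds to L = 4: |L_tot| = ℏ√(4·5) = 2√5 ℏ.

|L_tot|_max = 2√5 ℏ ≈ 4.472ℏ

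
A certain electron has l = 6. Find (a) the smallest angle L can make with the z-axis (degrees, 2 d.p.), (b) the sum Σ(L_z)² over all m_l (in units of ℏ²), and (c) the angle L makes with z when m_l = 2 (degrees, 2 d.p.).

θ_min ≈ 22.21°; Σ(L_z)² = 182 ℏ²; θ(m_l=2) ≈ 72.02°

cos θ_min = 6/√42, so θ_min ≈ 22.21°.
Σ m_l² = 182, so Σ(L_z)² = 182 ℏ².
For m_l = 2: cos θ = 2/√42, θ ≈ 72.02°.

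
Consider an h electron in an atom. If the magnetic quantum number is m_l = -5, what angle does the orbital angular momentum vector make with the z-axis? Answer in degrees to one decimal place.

θ ≈ 155.9°

H corresponds to l = 5.
|L| = √(l(l+1)) ℏ = √30 ℏ.
L_z = m_l ℏ = −5ℏ.
cos θ = L_z/|L| = -5/√30, so θ ≈ 155.9°.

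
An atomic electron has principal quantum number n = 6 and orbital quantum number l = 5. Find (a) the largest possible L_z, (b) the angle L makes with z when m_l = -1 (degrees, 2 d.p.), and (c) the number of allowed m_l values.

L_z,max = lℏ = 5ℏ.
For m_l = -1: cos θ = -1/√30, θ ≈ 100.52°.
There are 2l+1 = 11 values of m_l.

L_z,max = 5ℏ; θ(m_l=-1) ≈ 100.52°; 11 values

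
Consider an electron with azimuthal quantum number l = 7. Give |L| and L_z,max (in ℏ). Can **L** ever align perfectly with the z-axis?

|L| = 2√14 ℏ ≈ 7.4833ℏ, while L_z,max = lℏ = 7ℏ.
Since |L| > L_z,max, the vector can never point exactly along z; the closest it comes is θ_min = arccos(7/√56) ≈ 20.7°.

No: L_z,max = 7ℏ < |L| = 2√14 ℏ ≈ 7.483ℏ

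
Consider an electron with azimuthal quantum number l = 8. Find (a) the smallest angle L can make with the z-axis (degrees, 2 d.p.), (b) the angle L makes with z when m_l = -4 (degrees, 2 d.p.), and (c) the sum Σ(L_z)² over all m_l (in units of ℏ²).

θ_min ≈ 19.47°; θ(m_l=-4) ≈ 118.13°; Σ(L_z)² = 408 ℏ²

cos θ_min = 8/√72, so θ_min ≈ 19.47°.
For m_l = -4: cos θ = -4/√72, θ ≈ 118.13°.
Σ m_l² = 408, so Σ(L_z)² = 408 ℏ².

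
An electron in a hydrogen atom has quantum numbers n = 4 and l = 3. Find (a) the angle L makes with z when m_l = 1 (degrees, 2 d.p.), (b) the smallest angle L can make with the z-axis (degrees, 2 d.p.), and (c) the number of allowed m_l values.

For m_l = 1: cos θ = 1/√12, θ ≈ 73.22°.
cos θ_min = 3/√12, so θ_min ≈ 30.00°.
There are 2l+1 = 7 values of m_l.

θ(m_l=1) ≈ 73.22°; θ_min ≈ 30.00°; 7 values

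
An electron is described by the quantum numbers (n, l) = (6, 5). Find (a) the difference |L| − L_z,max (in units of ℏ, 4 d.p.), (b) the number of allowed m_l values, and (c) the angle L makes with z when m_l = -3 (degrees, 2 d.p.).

|L| − L_z,max = (√30 − 5)ℏ ≈ 0.4772ℏ.
There are 2l+1 = 11 values of m_l.
For m_l = -3: cos θ = -3/√30, θ ≈ 123.21°.

|L|−L_z,max ≈ 0.4772ℏ; 11 values; θ(m_l=-3) ≈ 123.21°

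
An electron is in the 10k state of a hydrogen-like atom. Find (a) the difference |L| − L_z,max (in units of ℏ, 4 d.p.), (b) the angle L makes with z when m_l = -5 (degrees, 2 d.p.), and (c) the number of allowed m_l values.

10k means n = 10, l = 7.
|L| − L_z,max = (2√14 − 7)ℏ ≈ 0.4833ℏ.
For m_l = -5: cos θ = -5/√56, θ ≈ 131.92°.
There are 2l+1 = 15 values of m_l.

|L|−L_z,max ≈ 0.4833ℏ; θ(m_l=-5) ≈ 131.92°; 15 values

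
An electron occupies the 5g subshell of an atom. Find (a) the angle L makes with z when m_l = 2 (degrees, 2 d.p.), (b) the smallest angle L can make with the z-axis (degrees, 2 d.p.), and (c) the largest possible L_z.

θ(m_l=2) ≈ 63.43°; θ_min ≈ 26.57°; L_z,max = 4ℏ

The 5g subshell has l = 4.
For m_l = 2: cos θ = 2/√20, θ ≈ 63.43°.
cos θ_min = 4/√20, so θ_min ≈ 26.57°.
L_z,max = lℏ = 4ℏ.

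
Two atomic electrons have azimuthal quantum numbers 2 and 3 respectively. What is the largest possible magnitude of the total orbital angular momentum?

The total orbital quantum number L ranges from |l₁ − l₂| to l₁ + l₂ in integer steps.
Allowed values: L = 1, 2, 3, 4, 5.
The largest magnitude corresponds to L = 5: |L_tot| = ℏ√(5·6) = √30 ℏ.

|L_tot|_max = √30 ℏ ≈ 5.477ℏ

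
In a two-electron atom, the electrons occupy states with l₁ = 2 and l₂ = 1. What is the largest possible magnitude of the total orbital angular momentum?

The total orbital quantum number L ranges from |l₁ − l₂| to l₁ + l₂ in integer steps.
Allowed values: L = 1, 2, 3.
The largest magnitude corresponds to L = 3: |L_tot| = ℏ√(3·4) = 2√3 ℏ.

|L_tot|_max = 2√3 ℏ ≈ 3.464ℏ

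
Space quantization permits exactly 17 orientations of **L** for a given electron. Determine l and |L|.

Since there are 2l+1 = 17 values of m_l, l = 8.
Then |L| = √(l(l+1)) ℏ = 6√2 ℏ.

l = 8, |L| = 6√2 ℏ ≈ 8.485ℏ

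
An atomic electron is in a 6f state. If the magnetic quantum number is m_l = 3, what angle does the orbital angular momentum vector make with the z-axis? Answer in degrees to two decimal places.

θ ≈ 30.00°

6f means n = 6, l = 3.
|L| = ℏ√(l(l+1)) = 2√3 ℏ.
L_z = m_l ℏ = 3ℏ.
cos θ = L_z/|L| = 3/√12, so θ ≈ 30.00°.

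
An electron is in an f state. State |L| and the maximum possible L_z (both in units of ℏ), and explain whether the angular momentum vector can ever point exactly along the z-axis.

An f state has l = 3.
|L| = 2√3 ℏ ≈ 3.4641ℏ, while L_z,max = lℏ = 3ℏ.
Since |L| > L_z,max, the vector can never point exactly along z; the closest it comes is θ_min = arccos(3/√12) ≈ 30.0°.

No: L_z,max = 3ℏ < |L| = 2√3 ℏ ≈ 3.464ℏ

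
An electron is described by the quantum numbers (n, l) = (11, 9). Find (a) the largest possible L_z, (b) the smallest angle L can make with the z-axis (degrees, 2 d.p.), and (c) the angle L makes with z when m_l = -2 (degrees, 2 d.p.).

L_z,max = lℏ = 9ℏ.
cos θ_min = 9/√90, so θ_min ≈ 18.43°.
For m_l = -2: cos θ = -2/√90, θ ≈ 102.17°.

L_z,max = 9ℏ; θ_min ≈ 18.43°; θ(m_l=-2) ≈ 102.17°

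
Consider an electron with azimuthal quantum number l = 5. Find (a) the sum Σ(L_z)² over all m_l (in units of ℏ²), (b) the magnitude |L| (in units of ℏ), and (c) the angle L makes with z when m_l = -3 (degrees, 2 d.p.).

Σ m_l² = 110, so Σ(L_z)² = 110 ℏ².
|L| = ℏ√(5·6) = √30 ℏ ≈ 5.477ℏ.
For m_l = -3: cos θ = -3/√30, θ ≈ 123.21°.

Σ(L_z)² = 110 ℏ²; |L| = √30 ℏ ≈ 5.477ℏ; θ(m_l=-3) ≈ 123.21°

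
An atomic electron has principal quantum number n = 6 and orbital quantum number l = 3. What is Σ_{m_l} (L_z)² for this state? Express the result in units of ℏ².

Σ(L_z)² = 28 ℏ²

m_l ∈ {-3, -2, -1, 0, 1, 2, 3}.
Summing m² from −3 to 3: Σ m_l² = 28.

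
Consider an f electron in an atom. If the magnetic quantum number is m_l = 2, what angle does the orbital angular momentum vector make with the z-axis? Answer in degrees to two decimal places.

An f state has l = 3.
|L| = ℏ√(l(l+1)) = 2√3 ℏ.
L_z = m_l ℏ = 2ℏ.
cos θ = L_z/|L| = 2/√12, so θ ≈ 54.74°.

θ ≈ 54.74°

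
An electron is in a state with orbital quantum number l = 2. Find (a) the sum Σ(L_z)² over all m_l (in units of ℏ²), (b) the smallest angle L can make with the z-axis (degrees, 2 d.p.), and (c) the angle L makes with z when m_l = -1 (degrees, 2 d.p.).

Σ(L_z)² = 10 ℏ²; θ_min ≈ 35.26°; θ(m_l=-1) ≈ 114.09°

Σ m_l² = 10, so Σ(L_z)² = 10 ℏ².
cos θ_min = 2/√6, so θ_min ≈ 35.26°.
For m_l = -1: cos θ = -1/√6, θ ≈ 114.09°.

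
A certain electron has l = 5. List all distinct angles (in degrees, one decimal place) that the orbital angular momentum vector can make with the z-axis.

|L| = ℏ√(l(l+1)) = √30 ℏ.
cos θ = m_l/√30 for each m_l ∈ {-5, -4, -3, -2, -1, 0, 1, 2, 3, 4, 5}.

θ ∈ {24.1°, 43.1°, 56.8°, 68.6°, 79.5°, 90.0°, 100.5°, 111.4°, 123.2°, 136.9°, 155.9°}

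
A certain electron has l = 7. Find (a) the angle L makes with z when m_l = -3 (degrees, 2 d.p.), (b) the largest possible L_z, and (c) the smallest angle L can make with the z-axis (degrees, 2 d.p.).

For m_l = -3: cos θ = -3/√56, θ ≈ 113.63°.
L_z,max = lℏ = 7ℏ.
cos θ_min = 7/√56, so θ_min ≈ 20.70°.

θ(m_l=-3) ≈ 113.63°; L_z,max = 7ℏ; θ_min ≈ 20.70°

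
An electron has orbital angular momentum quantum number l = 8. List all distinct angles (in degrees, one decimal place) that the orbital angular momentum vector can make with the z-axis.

θ ∈ {19.5°, 34.4°, 45.0°, 53.9°, 61.9°, 69.3°, 76.4°, 83.2°, 90.0°, 96.8°, 103.6°, 110.7°, 118.1°, 126.1°, 135.0°, 145.6°, 160.5°}

|L|² = l(l+1)ℏ² = 72ℏ², so |L| = 6√2 ℏ.
cos θ = m_l/√72 for each m_l ∈ {-8, -7, -6, -5, -4, -3, -2, -1, 0, 1, 2, 3, 4, 5, 6, 7, 8}.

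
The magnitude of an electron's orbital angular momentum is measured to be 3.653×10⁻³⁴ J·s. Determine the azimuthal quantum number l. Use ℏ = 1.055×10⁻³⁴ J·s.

l = 3

In units of ℏ, |L| ≈ 3.463.
Set l(l+1) = 11.99; the integer solution is l = 3.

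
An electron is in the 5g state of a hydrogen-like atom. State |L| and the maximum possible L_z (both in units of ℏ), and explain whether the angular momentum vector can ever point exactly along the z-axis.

For 5g, l = 4.
|L| = 2√5 ℏ ≈ 4.4721ℏ, while L_z,max = lℏ = 4ℏ.
Since |L| > L_z,max, the vector can never point exactly along z; the closest it comes is θ_min = arccos(4/√20) ≈ 26.6°.

No: L_z,max = 4ℏ < |L| = 2√5 ℏ ≈ 4.472ℏ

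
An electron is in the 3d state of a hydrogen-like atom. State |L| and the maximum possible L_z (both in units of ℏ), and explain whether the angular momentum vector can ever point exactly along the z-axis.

3d means n = 3, l = 2.
|L| = √6 ℏ ≈ 2.4495ℏ, while L_z,max = lℏ = 2ℏ.
Since |L| > L_z,max, the vector can never point exactly along z; the closest it comes is θ_min = arccos(2/√6) ≈ 35.3°.

No: L_z,max = 2ℏ < |L| = √6 ℏ ≈ 2.449ℏ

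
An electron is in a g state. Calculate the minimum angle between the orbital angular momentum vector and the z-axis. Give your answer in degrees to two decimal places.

θ_min ≈ 26.57°

The letter g corresponds to l = 4.
|L| = √(l(l+1)) ℏ = 2√5 ℏ.
The smallest angle corresponds to the largest L_z, i.e. m_l = l = 4, giving L_z = 4ℏ.
cos θ_min = 4/√20, so θ_min ≈ 26.57°.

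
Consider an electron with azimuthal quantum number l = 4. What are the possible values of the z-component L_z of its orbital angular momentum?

L_z = m_l ℏ with m_l ranging from −l to +l in integer steps.
For l = 4: m_l ∈ {-4, -3, -2, -1, 0, 1, 2, 3, 4}.

L_z ∈ {−4ℏ, −3ℏ, −2ℏ, −ℏ, 0, ℏ, 2ℏ, 3ℏ, 4ℏ}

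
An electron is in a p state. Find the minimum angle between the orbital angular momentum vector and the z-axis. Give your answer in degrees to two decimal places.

θ_min ≈ 45.00°

The letter p corresponds to l = 1.
|L|² = l(l+1)ℏ² = 2ℏ², so |L| = √2 ℏ.
The smallest angle corresponds to the largest L_z, i.e. m_l = l = 1, giving L_z = 1ℏ.
cos θ_min = 1/√2, so θ_min ≈ 45.00°.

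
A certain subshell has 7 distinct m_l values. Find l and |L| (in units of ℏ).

7 = 2l + 1, so l = (7−1)/2 = 3.
|L| = ℏ√(l(l+1)) = ℏ√(3·4) = 2√3 ℏ.

l = 3, |L| = 2√3 ℏ ≈ 3.464ℏ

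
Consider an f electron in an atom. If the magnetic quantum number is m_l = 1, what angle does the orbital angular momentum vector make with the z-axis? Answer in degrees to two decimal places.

For an f orbital, l = 3.
|L|² = l(l+1)ℏ² = 12ℏ², so |L| = 2√3 ℏ.
L_z = m_l ℏ = 1ℏ.
cos θ = L_z/|L| = 1/√12, so θ ≈ 73.22°.

θ ≈ 73.22°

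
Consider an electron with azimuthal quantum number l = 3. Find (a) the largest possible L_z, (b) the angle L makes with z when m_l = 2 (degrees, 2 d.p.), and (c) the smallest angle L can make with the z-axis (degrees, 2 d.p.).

L_z,max = 3ℏ; θ(m_l=2) ≈ 54.74°; θ_min ≈ 30.00°

L_z,max = lℏ = 3ℏ.
For m_l = 2: cos θ = 2/√12, θ ≈ 54.74°.
cos θ_min = 3/√12, so θ_min ≈ 30.00°.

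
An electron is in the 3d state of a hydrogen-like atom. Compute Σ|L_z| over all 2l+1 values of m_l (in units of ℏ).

Σ|L_z| = 6 ℏ

3d means n = 3, l = 2.
The allowed m_l values are -2, -1, 0, 1, 2.
Σ|m_l| = l(l+1) = 6.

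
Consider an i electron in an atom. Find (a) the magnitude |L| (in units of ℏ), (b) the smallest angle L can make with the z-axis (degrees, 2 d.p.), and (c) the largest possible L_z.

|L| = √42 ℏ ≈ 6.481ℏ; θ_min ≈ 22.21°; L_z,max = 6ℏ

An i state has l = 6.
|L| = ℏ√(6·7) = √42 ℏ ≈ 6.481ℏ.
cos θ_min = 6/√42, so θ_min ≈ 22.21°.
L_z,max = lℏ = 6ℏ.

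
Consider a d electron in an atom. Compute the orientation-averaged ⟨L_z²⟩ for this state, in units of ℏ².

⟨L_z²⟩ = 2 ℏ²

For a d orbital, l = 2.
m_l ∈ {-2, -1, 0, 1, 2}.
Average of L_z² over 5 states: 10/5 ℏ² = 2 ℏ².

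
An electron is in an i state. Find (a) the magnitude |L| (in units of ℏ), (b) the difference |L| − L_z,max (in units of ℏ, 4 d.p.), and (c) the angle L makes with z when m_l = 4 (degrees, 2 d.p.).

I corresponds to l = 6.
|L| = ℏ√(6·7) = √42 ℏ ≈ 6.481ℏ.
|L| − L_z,max = (√42 − 6)ℏ ≈ 0.4807ℏ.
For m_l = 4: cos θ = 4/√42, θ ≈ 51.89°.

|L| = √42 ℏ ≈ 6.481ℏ; |L|−L_z,max ≈ 0.4807ℏ; θ(m_l=4) ≈ 51.89°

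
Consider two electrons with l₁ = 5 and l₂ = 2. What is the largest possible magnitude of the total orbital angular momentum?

|L_tot|_max = 2√14 ℏ ≈ 7.483ℏ

The total orbital quantum number L ranges from |l₁ − l₂| to l₁ + l₂ in integer steps.
L ∈ {3, 4, 5, 6, 7}.
The largest magnitude corresponds to L = 7: |L_tot| = ℏ√(7·8) = 2√14 ℏ.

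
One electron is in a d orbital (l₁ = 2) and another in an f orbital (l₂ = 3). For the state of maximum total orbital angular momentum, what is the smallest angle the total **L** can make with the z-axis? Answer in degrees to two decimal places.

L runs from |2 − 3| = 1 to 2 + 3 = 5.
So L can be 1, 2, 3, 4, 5.
The maximum is L = 5, with |L_tot| = ℏ√(5·6) = √30 ℏ.
The minimum angle with z is arccos(5/√30) ≈ 24.09°.

θ_min ≈ 24.09°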